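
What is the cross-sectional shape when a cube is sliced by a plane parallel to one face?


Solid: cube
Cutting plane: parallel to one face
Visualize the intersection of the plane with the solid's surface.
The boundary of the cut region is a square.
square


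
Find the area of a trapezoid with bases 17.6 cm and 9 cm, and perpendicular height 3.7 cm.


Shape: trapezoid
Parallel sides a = 17.6 cm, b = 9 cm; Height h = 3.7 cm
Formula: A = (a + b) * h / 2
a + b = 17.6 + 9 = 26.6
A = 26.6 * 3.7 / 2
A = 98.42 / 2
A = 49.21
49.21 cm^2


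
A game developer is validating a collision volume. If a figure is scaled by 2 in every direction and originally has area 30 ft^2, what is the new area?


Linear scale factor k = 2
Original area = 30 ft^2
Rule: under a linear scaling by k, areas scale by k^2.
k^2 = 2^2 = 4
New area = 30 * 4
New area = 120
120 ft^2


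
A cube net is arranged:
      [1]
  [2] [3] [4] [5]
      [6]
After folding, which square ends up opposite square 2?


Net: cross layout. Take square 3 as the base (bottom).
Fold the four squares in the horizontal row up around 3: 2 -> left, 4 -> right, 5 wraps to the top.
Fold 1 and 6 up from 3: 1 -> back, 6 -> front.
Opposite pairs are therefore: (1, 6), (2, 4), (3, 5).
Face 2 is opposite face 4.
face 4


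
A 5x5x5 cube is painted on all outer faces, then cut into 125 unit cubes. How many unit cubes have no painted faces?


Large cube: 5 x 5 x 5, cut into unit cubes.
n = 5, so n - 2 = 3
Unpainted cubes form the interior (n - 2)^3 block.
(n - 2)^3 = 3^3 = 27
27 unit cubes


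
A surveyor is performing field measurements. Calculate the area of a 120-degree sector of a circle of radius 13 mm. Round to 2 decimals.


Shape: circular sector
Radius r = 13 mm, Angle = 120 degrees
Formula: A = (angle/360) * pi * r^2
r^2 = 169
Fraction of circle = 120/360
A = (120/360) * pi * 169
A = 56.333333 * pi
A = 176.98
176.98 mm^2


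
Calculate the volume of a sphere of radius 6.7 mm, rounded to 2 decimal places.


Shape: sphere
Radius r = 6.7 mm
Formula: V = (4/3) * pi * r^3
r^3 = 300.763
(4/3) * 300.763 = 401.017333
V = 401.017333 * pi
V = 1259.83
1259.83 mm^3


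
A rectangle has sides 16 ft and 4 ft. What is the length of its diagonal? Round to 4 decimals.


Shape: rectangle (diagonal via Pythagoras)
Sides: 16 ft and 4 ft
Formula: d = sqrt(l^2 + w^2)
l^2 = 256, w^2 = 16
l^2 + w^2 = 272
d = sqrt(272)
d = 16.4924
16.4924 ft


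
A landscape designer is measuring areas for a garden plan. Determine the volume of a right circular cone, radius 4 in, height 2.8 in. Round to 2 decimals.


Shape: cone
Radius r = 4 in, Height h = 2.8 in
Formula: V = (1/3) * pi * r^2 * h
r^2 = 16
pi * r^2 * h = pi * 16 * 2.8 = 44.8 * pi
V = 44.8 * pi / 3
V = 46.91
46.91 in^3


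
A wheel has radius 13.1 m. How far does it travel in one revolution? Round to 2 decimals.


Shape: circle
Radius r = 13.1 m
Formula: C = 2 * pi * r
C = 2 * pi * 13.1
C = 26.2 * pi
C = 82.31
82.31 m


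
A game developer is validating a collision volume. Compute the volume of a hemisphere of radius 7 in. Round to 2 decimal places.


Shape: hemisphere (half of a sphere)
Radius r = 7 in
Formula: V = (1/2) * (4/3) * pi * r^3 = (2/3) * pi * r^3
r^3 = 343
(2/3) * 343 = 228.666667
V = 228.666667 * pi
V = 718.38
718.38 in^3


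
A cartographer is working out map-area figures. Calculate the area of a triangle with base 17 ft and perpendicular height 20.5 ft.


Shape: triangle
Base b = 17 ft, Height h = 20.5 ft
Formula: A = (1/2) * b * h
A = 0.5 * 17 * 20.5
A = 0.5 * 348.5
A = 174.25
174.25 ft^2


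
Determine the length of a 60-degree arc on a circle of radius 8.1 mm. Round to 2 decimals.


Shape: circular arc
Radius r = 8.1 mm, Angle = 60 degrees
Formula: L = (angle/360) * 2 * pi * r
2 * pi * r = 16.2 * pi
L = (60/360) * 16.2 * pi
L = 2.7 * pi
L = 8.48
8.48 mm


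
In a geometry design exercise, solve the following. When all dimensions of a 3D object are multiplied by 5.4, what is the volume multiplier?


Linear scale factor k = 5.4
Rule: under a linear scaling by k, volumes scale by k^3.
k^3 = 5.4 * 5.4 * 5.4
k^3 = 29.16 * 5.4
k^3 = 157.464
Volume scales by a factor of 157.464.
157.464 (dimensionless)


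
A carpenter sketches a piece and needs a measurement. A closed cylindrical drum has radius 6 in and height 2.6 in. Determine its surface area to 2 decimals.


Shape: closed cylinder
Radius r = 6 in, Height h = 2.6 in
Formula: SA = 2*pi*r^2 + 2*pi*r*h = 2*pi*r*(r + h)
r + h = 8.6
2 * r * (r + h) = 2 * 6 * 8.6 = 103.2
SA = 103.2 * pi
SA = 324.21
324.21 in^2


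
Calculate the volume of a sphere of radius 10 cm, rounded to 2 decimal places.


Shape: sphere
Radius r = 10 cm
Formula: V = (4/3) * pi * r^3
r^3 = 1000
(4/3) * 1000 = 1333.333333
V = 1333.333333 * pi
V = 4188.79
4188.79 cm^3


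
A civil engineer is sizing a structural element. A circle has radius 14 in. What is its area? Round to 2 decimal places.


Shape: circle
Radius r = 14 in
Formula: A = pi * r^2
r^2 = 14^2 = 196
A = pi * 196
A = 615.75
615.75 in^2


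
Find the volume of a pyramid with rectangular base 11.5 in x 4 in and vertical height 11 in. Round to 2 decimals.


Shape: rectangular pyramid
Base: 11.5 in x 4 in, Height h = 11 in
Formula: V = (1/3) * base_area * h
base_area = 11.5 * 4 = 46
base_area * h = 46 * 11 = 506
V = 506 / 3
V = 168.67
168.67 in^3


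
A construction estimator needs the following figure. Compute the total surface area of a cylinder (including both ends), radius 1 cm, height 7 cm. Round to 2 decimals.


Shape: closed cylinder
Radius r = 1 cm, Height h = 7 cm
Formula: SA = 2*pi*r^2 + 2*pi*r*h = 2*pi*r*(r + h)
r + h = 8
2 * r * (r + h) = 2 * 1 * 8 = 16
SA = 16 * pi
SA = 50.27
50.27 cm^2


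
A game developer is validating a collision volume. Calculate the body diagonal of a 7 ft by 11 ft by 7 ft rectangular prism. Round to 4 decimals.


Shape: rectangular box (space diagonal)
l = 7 ft, w = 11 ft, h = 7 ft
Visualize: the diagonal of the base, then a right triangle with that diagonal and the height.
Formula: d = sqrt(l^2 + w^2 + h^2)
l^2 + w^2 + h^2 = 49 + 121 + 49 = 219
d = sqrt(219)
d = 14.7986
14.7986 ft


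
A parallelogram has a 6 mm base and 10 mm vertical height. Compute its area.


Shape: parallelogram
Base b = 6 mm, Height h = 10 mm
Formula: A = b * h
A = 6 * 10
A = 60
60 mm^2


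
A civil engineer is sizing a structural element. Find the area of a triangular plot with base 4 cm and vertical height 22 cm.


Shape: triangle
Base b = 4 cm, Height h = 22 cm
Formula: A = (1/2) * b * h
A = 0.5 * 4 * 22
A = 0.5 * 88
A = 44
44 cm^2


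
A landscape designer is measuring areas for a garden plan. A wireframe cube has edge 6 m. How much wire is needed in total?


Shape: cube
Side s = 6 m
A cube has 12 edges, all equal.
Formula: total edge length = 12 * s
Total = 12 * 6
Total = 72
72 m


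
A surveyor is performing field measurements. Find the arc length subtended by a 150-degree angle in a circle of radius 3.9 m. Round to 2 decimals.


Shape: circular arc
Radius r = 3.9 m, Angle = 150 degrees
Formula: L = (angle/360) * 2 * pi * r
2 * pi * r = 7.8 * pi
L = (150/360) * 7.8 * pi
L = 3.25 * pi
L = 10.21
10.21 m


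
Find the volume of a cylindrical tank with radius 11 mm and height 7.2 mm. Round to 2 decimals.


Shape: cylinder
Radius r = 11 mm, Height h = 7.2 mm
Formula: V = pi * r^2 * h
r^2 = 121
V = pi * 121 * 7.2
V = 871.2 * pi
V = 2736.96
2736.96 mm^3


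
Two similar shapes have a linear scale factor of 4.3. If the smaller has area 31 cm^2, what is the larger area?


Linear scale factor k = 4.3
Original area = 31 cm^2
Rule: under a linear scaling by k, areas scale by k^2.
k^2 = 4.3^2 = 18.49
New area = 31 * 18.49
New area = 573.19
573.19 cm^2


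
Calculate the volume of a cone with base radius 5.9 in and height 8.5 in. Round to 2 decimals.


Shape: cone
Radius r = 5.9 in, Height h = 8.5 in
Formula: V = (1/3) * pi * r^2 * h
r^2 = 34.81
pi * r^2 * h = pi * 34.81 * 8.5 = 295.885 * pi
V = 295.885 * pi / 3
V = 309.85
309.85 in^3


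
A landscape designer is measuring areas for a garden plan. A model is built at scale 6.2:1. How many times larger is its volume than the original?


Linear scale factor k = 6.2
Rule: under a linear scaling by k, volumes scale by k^3.
k^3 = 6.2 * 6.2 * 6.2
k^3 = 38.44 * 6.2
k^3 = 238.328
Volume scales by a factor of 238.328.
238.328 (dimensionless)


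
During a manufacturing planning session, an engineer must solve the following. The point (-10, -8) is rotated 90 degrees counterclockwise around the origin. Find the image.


Transformation: rotation about the origin
Original point: (-10, -8)
Rule for 90 deg counterclockwise: (x, y) -> (-y, x)
Apply: (-10, -8) -> (8, -10)
(8, -10)


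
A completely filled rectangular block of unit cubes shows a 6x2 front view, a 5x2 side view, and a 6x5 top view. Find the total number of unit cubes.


Orthographic views of a solid rectangular block:
Front view 6 x 2 -> length = 6, height = 2
Side view 5 x 2 -> width = 5, height = 2 (consistent)
Top view 6 x 5 -> confirms length = 6, width = 5
The block is 6 x 5 x 2.
Total unit cubes = 6 * 5 * 2 = 60
60 unit cubes


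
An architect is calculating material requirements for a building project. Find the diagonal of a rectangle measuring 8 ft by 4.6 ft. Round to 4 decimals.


Shape: rectangle (diagonal via Pythagoras)
Sides: 8 ft and 4.6 ft
Formula: d = sqrt(l^2 + w^2)
l^2 = 64, w^2 = 21.16
l^2 + w^2 = 85.16
d = sqrt(85.16)
d = 9.2282
9.2282 ft


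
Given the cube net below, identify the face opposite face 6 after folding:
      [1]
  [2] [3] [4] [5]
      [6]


Net: cross layout. Take square 3 as the base (bottom).
Fold the four squares in the horizontal row up around 3: 2 -> left, 4 -> right, 5 wraps to the top.
Fold 1 and 6 up from 3: 1 -> back, 6 -> front.
Opposite pairs are therefore: (1, 6), (2, 4), (3, 5).
Face 6 is opposite face 1.
face 1


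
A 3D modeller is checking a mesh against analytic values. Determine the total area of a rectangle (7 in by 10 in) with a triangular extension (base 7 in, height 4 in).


Composite shape: rectangle + triangle
Rectangle area = 7 * 10 = 70
Triangle area = 0.5 * 7 * 4 = 14
Total = 70 + 14
Total = 84
84 in^2


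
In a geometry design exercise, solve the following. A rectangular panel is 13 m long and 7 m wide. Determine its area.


Shape: rectangle
Length l = 13 m, Width w = 7 m
Formula: A = l * w
A = 13 * 7
A = 91
91 m^2


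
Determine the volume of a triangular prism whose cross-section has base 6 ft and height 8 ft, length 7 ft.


Shape: triangular prism
Triangle base = 6 ft, triangle height = 8 ft, prism length L = 7 ft
Formula: V = (1/2 * b * h_tri) * L
Cross-section area = 0.5 * 6 * 8 = 24
V = 24 * 7
V = 168
168 ft^3


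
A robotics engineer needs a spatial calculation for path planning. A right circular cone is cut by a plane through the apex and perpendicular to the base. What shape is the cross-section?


Solid: right circular cone
Cutting plane: through the apex and perpendicular to the base
Visualize the intersection of the plane with the solid's surface.
The boundary of the cut region is a isosceles triangle.
isosceles triangle


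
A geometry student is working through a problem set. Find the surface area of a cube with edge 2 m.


Shape: cube
Side s = 2 m
A cube has 6 square faces.
Formula: SA = 6 * s^2
s^2 = 4
SA = 6 * 4
SA = 24
24 m^2


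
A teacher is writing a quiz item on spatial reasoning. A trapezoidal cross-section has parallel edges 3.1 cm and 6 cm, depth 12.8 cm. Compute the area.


Shape: trapezoid
Parallel sides a = 3.1 cm, b = 6 cm; Height h = 12.8 cm
Formula: A = (a + b) * h / 2
a + b = 3.1 + 6 = 9.1
A = 9.1 * 12.8 / 2
A = 116.48 / 2
A = 58.24
58.24 cm^2


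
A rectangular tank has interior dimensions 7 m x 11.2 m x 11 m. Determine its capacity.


Shape: rectangular prism
l = 7 m, w = 11.2 m, h = 11 m
Formula: V = l * w * h
V = 7 * 11.2 * 11
V = 78.4 * 11
V = 862.4
862.4 m^3


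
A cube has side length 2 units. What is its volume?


Shape: cube
Side s = 2 units
Formula: V = s^3
V = 2 * 2 * 2
V = 4 * 2
V = 8
8 units^3


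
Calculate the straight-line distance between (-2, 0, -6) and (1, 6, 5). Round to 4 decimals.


3D distance between two points
P1 = (-2, 0, -6), P2 = (1, 6, 5)
Formula: d = sqrt((x2-x1)^2 + (y2-y1)^2 + (z2-z1)^2)
dx = 1 - -2 = 3
dy = 6 - 0 = 6
dz = 5 - -6 = 11
dx^2 + dy^2 + dz^2 = 9 + 36 + 121 = 166
d = sqrt(166)
d = 12.8841
12.8841 units


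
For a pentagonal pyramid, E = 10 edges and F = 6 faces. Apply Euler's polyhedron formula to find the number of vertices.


Polyhedron: pentagonal pyramid
Euler's formula for convex polyhedra: V - E + F = 2
Given: E = 10 edges and F = 6 faces
Solve for V:
V = 2 + E - F = 2 + 10 - 6 = 6
6 vertices


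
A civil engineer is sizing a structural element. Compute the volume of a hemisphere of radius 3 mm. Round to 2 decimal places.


Shape: hemisphere (half of a sphere)
Radius r = 3 mm
Formula: V = (1/2) * (4/3) * pi * r^3 = (2/3) * pi * r^3
r^3 = 27
(2/3) * 27 = 18
V = 18 * pi
V = 56.55
56.55 mm^3


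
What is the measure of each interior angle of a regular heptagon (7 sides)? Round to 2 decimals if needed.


Shape: regular heptagon (7 sides)
Formula: interior angle = (n - 2) * 180 / n
(n - 2) = 5
(n - 2) * 180 = 900
angle = 900 / 7
angle = 128.57
128.57 degrees


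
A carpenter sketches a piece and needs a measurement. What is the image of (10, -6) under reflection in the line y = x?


Transformation: reflection
Original point: (10, -6)
Rule for reflection over y = x: (x, y) -> (y, x)
Apply: (10, -6) -> (-6, 10)
(-6, 10)


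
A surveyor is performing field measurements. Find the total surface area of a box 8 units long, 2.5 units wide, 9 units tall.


Shape: rectangular prism
l = 8 units, w = 2.5 units, h = 9 units
Formula: SA = 2(lw + lh + wh)
lw = 20, lh = 72, wh = 22.5
lw + lh + wh = 114.5
SA = 2 * 114.5
SA = 229
229 units^2


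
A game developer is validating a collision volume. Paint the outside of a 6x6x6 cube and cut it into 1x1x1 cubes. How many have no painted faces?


Large cube: 6 x 6 x 6, cut into unit cubes.
n = 6, so n - 2 = 4
Unpainted cubes form the interior (n - 2)^3 block.
(n - 2)^3 = 4^3 = 64
64 unit cubes


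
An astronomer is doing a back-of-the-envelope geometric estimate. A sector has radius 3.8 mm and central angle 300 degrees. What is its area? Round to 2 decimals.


Shape: circular sector
Radius r = 3.8 mm, Angle = 300 degrees
Formula: A = (angle/360) * pi * r^2
r^2 = 14.44
Fraction of circle = 300/360
A = (300/360) * pi * 14.44
A = 12.033333 * pi
A = 37.8
37.8 mm^2


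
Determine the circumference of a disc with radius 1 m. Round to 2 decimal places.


Shape: circle
Radius r = 1 m
Formula: C = 2 * pi * r
C = 2 * pi * 1
C = 2 * pi
C = 6.28
6.28 m


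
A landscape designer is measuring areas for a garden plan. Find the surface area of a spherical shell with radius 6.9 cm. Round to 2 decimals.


Shape: sphere
Radius r = 6.9 cm
Formula: SA = 4 * pi * r^2
r^2 = 47.61
SA = 4 * pi * 47.61
SA = 190.44 * pi
SA = 598.28
598.28 cm^2


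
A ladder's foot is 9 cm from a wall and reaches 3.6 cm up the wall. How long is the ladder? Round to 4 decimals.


Shape: right triangle
Legs a = 9 cm, b = 3.6 cm
Formula: c = sqrt(a^2 + b^2)
a^2 = 81, b^2 = 12.96
a^2 + b^2 = 93.96
c = sqrt(93.96)
c = 9.6933
9.6933 cm


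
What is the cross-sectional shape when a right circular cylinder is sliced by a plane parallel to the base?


Solid: right circular cylinder
Cutting plane: parallel to the base
Visualize the intersection of the plane with the solid's surface.
The boundary of the cut region is a circle.
circle


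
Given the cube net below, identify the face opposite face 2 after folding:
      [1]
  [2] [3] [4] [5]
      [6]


Net: cross layout. Take square 3 as the base (bottom).
Fold the four squares in the horizontal row up around 3: 2 -> left, 4 -> right, 5 wraps to the top.
Fold 1 and 6 up from 3: 1 -> back, 6 -> front.
Opposite pairs are therefore: (1, 6), (2, 4), (3, 5).
Face 2 is opposite face 4.
face 4


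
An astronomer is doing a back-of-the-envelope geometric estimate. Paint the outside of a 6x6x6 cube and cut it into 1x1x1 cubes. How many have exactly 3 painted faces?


Large cube: 6 x 6 x 6, cut into unit cubes.
Cubes with 3 painted faces are at the corners. A cube always has 8 corners.
Count = 8
8 unit cubes


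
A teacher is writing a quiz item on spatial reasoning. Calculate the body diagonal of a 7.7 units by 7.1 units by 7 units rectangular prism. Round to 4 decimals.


Shape: rectangular box (space diagonal)
l = 7.7 units, w = 7.1 units, h = 7 units
Visualize: the diagonal of the base, then a right triangle with that diagonal and the height.
Formula: d = sqrt(l^2 + w^2 + h^2)
l^2 + w^2 + h^2 = 59.29 + 50.41 + 49 = 158.7
d = sqrt(158.7)
d = 12.5976
12.5976 units


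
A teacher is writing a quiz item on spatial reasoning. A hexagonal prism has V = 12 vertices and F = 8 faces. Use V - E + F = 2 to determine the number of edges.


Polyhedron: hexagonal prism
Euler's formula for convex polyhedra: V - E + F = 2
Given: V = 12 vertices and F = 8 faces
Solve for E:
E = V + F - 2 = 12 + 8 - 2 = 18
18 edges


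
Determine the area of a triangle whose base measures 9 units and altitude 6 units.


Shape: triangle
Base b = 9 units, Height h = 6 units
Formula: A = (1/2) * b * h
A = 0.5 * 9 * 6
A = 0.5 * 54
A = 27
27 units^2


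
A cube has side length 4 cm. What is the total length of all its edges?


Shape: cube
Side s = 4 cm
A cube has 12 edges, all equal.
Formula: total edge length = 12 * s
Total = 12 * 4
Total = 48
48 cm


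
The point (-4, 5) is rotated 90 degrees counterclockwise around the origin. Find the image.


Transformation: rotation about the origin
Original point: (-4, 5)
Rule for 90 deg counterclockwise: (x, y) -> (-y, x)
Apply: (-4, 5) -> (-5, -4)
(-5, -4)


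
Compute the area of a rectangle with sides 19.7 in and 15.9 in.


Shape: rectangle
Length l = 19.7 in, Width w = 15.9 in
Formula: A = l * w
A = 19.7 * 15.9
A = 313.23
313.23 in^2


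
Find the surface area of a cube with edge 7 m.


Shape: cube
Side s = 7 m
A cube has 6 square faces.
Formula: SA = 6 * s^2
s^2 = 49
SA = 6 * 49
SA = 294
294 m^2


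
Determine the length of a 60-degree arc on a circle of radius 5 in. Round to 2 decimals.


Shape: circular arc
Radius r = 5 in, Angle = 60 degrees
Formula: L = (angle/360) * 2 * pi * r
2 * pi * r = 10 * pi
L = (60/360) * 10 * pi
L = 1.666667 * pi
L = 5.24
5.24 in


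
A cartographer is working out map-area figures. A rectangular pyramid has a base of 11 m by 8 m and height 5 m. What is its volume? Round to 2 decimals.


Shape: rectangular pyramid
Base: 11 m x 8 m, Height h = 5 m
Formula: V = (1/3) * base_area * h
base_area = 11 * 8 = 88
base_area * h = 88 * 5 = 440
V = 440 / 3
V = 146.67
146.67 m^3


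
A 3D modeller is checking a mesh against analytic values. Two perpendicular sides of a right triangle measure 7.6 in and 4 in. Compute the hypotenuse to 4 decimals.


Shape: right triangle
Legs a = 7.6 in, b = 4 in
Formula: c = sqrt(a^2 + b^2)
a^2 = 57.76, b^2 = 16
a^2 + b^2 = 73.76
c = sqrt(73.76)
c = 8.5884
8.5884 in


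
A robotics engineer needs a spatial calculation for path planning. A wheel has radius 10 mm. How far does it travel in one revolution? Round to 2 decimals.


Shape: circle
Radius r = 10 mm
Formula: C = 2 * pi * r
C = 2 * pi * 10
C = 20 * pi
C = 62.83
62.83 mm


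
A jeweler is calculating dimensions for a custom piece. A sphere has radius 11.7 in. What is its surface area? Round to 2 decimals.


Shape: sphere
Radius r = 11.7 in
Formula: SA = 4 * pi * r^2
r^2 = 136.89
SA = 4 * pi * 136.89
SA = 547.56 * pi
SA = 1720.21
1720.21 in^2


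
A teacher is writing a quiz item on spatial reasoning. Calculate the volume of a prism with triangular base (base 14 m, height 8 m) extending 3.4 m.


Shape: triangular prism
Triangle base = 14 m, triangle height = 8 m, prism length L = 3.4 m
Formula: V = (1/2 * b * h_tri) * L
Cross-section area = 0.5 * 14 * 8 = 56
V = 56 * 3.4
V = 190.4
190.4 m^3


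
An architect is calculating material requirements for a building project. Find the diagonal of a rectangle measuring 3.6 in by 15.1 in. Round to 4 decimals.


Shape: rectangle (diagonal via Pythagoras)
Sides: 3.6 in and 15.1 in
Formula: d = sqrt(l^2 + w^2)
l^2 = 12.96, w^2 = 228.01
l^2 + w^2 = 240.97
d = sqrt(240.97)
d = 15.5232
15.5232 in


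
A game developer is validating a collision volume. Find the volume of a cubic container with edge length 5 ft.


Shape: cube
Side s = 5 ft
Formula: V = s^3
V = 5 * 5 * 5
V = 25 * 5
V = 125
125 ft^3


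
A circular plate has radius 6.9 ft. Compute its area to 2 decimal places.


Shape: circle
Radius r = 6.9 ft
Formula: A = pi * r^2
r^2 = 6.9^2 = 47.61
A = pi * 47.61
A = 149.57
149.57 ft^2


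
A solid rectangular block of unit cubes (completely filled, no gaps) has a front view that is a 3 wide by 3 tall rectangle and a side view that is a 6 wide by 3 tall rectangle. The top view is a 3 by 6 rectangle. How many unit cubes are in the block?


Orthographic views of a solid rectangular block:
Front view 3 x 3 -> length = 3, height = 3
Side view 6 x 3 -> width = 6, height = 3 (consistent)
Top view 3 x 6 -> confirms length = 3, width = 6
The block is 3 x 6 x 3.
Total unit cubes = 3 * 6 * 3 = 54
54 unit cubes


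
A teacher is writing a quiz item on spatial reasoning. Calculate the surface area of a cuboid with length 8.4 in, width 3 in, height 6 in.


Shape: rectangular prism
l = 8.4 in, w = 3 in, h = 6 in
Formula: SA = 2(lw + lh + wh)
lw = 25.2, lh = 50.4, wh = 18
lw + lh + wh = 93.6
SA = 2 * 93.6
SA = 187.2
187.2 in^2


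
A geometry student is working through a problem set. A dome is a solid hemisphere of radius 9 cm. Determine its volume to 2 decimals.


Shape: hemisphere (half of a sphere)
Radius r = 9 cm
Formula: V = (1/2) * (4/3) * pi * r^3 = (2/3) * pi * r^3
r^3 = 729
(2/3) * 729 = 486
V = 486 * pi
V = 1526.81
1526.81 cm^3


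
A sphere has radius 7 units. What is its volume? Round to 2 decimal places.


Shape: sphere
Radius r = 7 units
Formula: V = (4/3) * pi * r^3
r^3 = 343
(4/3) * 343 = 457.333333
V = 457.333333 * pi
V = 1436.76
1436.76 units^3


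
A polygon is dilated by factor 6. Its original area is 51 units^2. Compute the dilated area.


Linear scale factor k = 6
Original area = 51 units^2
Rule: under a linear scaling by k, areas scale by k^2.
k^2 = 6^2 = 36
New area = 51 * 36
New area = 1836
1836 units^2


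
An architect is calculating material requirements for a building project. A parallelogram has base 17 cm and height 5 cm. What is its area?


Shape: parallelogram
Base b = 17 cm, Height h = 5 cm
Formula: A = b * h
A = 17 * 5
A = 85
85 cm^2


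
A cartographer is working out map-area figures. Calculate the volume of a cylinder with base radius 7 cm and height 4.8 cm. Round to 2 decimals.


Shape: cylinder
Radius r = 7 cm, Height h = 4.8 cm
Formula: V = pi * r^2 * h
r^2 = 49
V = pi * 49 * 4.8
V = 235.2 * pi
V = 738.9
738.9 cm^3


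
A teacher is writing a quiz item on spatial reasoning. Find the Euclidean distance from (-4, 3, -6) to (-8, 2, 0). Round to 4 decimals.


3D distance between two points
P1 = (-4, 3, -6), P2 = (-8, 2, 0)
Formula: d = sqrt((x2-x1)^2 + (y2-y1)^2 + (z2-z1)^2)
dx = -8 - -4 = -4
dy = 2 - 3 = -1
dz = 0 - -6 = 6
dx^2 + dy^2 + dz^2 = 16 + 1 + 36 = 53
d = sqrt(53)
d = 7.2801
7.2801 units


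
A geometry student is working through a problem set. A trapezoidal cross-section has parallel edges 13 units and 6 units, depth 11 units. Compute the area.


Shape: trapezoid
Parallel sides a = 13 units, b = 6 units; Height h = 11 units
Formula: A = (a + b) * h / 2
a + b = 13 + 6 = 19
A = 19 * 11 / 2
A = 209 / 2
A = 104.5
104.5 units^2


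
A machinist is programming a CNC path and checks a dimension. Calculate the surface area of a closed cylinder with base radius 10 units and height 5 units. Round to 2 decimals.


Shape: closed cylinder
Radius r = 10 units, Height h = 5 units
Formula: SA = 2*pi*r^2 + 2*pi*r*h = 2*pi*r*(r + h)
r + h = 15
2 * r * (r + h) = 2 * 10 * 15 = 300
SA = 300 * pi
SA = 942.48
942.48 units^2


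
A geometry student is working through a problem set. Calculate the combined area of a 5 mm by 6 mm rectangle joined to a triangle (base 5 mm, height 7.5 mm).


Composite shape: rectangle + triangle
Rectangle area = 5 * 6 = 30
Triangle area = 0.5 * 5 * 7.5 = 18.75
Total = 30 + 18.75
Total = 48.75
48.75 mm^2


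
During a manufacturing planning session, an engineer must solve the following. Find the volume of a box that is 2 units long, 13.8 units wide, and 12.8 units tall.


Shape: rectangular prism
l = 2 units, w = 13.8 units, h = 12.8 units
Formula: V = l * w * h
V = 2 * 13.8 * 12.8
V = 27.6 * 12.8
V = 353.28
353.28 units^3


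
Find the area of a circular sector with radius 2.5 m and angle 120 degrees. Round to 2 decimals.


Shape: circular sector
Radius r = 2.5 m, Angle = 120 degrees
Formula: A = (angle/360) * pi * r^2
r^2 = 6.25
Fraction of circle = 120/360
A = (120/360) * pi * 6.25
A = 2.083333 * pi
A = 6.54
6.54 m^2


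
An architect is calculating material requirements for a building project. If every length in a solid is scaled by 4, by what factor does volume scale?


Linear scale factor k = 4
Rule: under a linear scaling by k, volumes scale by k^3.
k^3 = 4 * 4 * 4
k^3 = 16 * 4
k^3 = 64
Volume scales by a factor of 64.
64 (dimensionless)


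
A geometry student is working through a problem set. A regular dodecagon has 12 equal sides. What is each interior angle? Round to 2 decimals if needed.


Shape: regular dodecagon (12 sides)
Formula: interior angle = (n - 2) * 180 / n
(n - 2) = 10
(n - 2) * 180 = 1800
angle = 1800 / 12
angle = 150
150 degrees


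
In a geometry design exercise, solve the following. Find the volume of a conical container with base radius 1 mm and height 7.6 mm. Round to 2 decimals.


Shape: cone
Radius r = 1 mm, Height h = 7.6 mm
Formula: V = (1/3) * pi * r^2 * h
r^2 = 1
pi * r^2 * h = pi * 1 * 7.6 = 7.6 * pi
V = 7.6 * pi / 3
V = 7.96
7.96 mm^3


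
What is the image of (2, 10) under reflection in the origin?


Transformation: reflection
Original point: (2, 10)
Rule for reflection through the origin: (x, y) -> (-x, -y)
Apply: (2, 10) -> (-2, -10)
(-2, -10)


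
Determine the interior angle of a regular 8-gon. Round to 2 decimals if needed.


Shape: regular octagon (8 sides)
Formula: interior angle = (n - 2) * 180 / n
(n - 2) = 6
(n - 2) * 180 = 1080
angle = 1080 / 8
angle = 135
135 degrees


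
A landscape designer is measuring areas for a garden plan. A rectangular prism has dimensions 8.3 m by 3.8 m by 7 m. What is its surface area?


Shape: rectangular prism
l = 8.3 m, w = 3.8 m, h = 7 m
Formula: SA = 2(lw + lh + wh)
lw = 31.54, lh = 58.1, wh = 26.6
lw + lh + wh = 116.24
SA = 2 * 116.24
SA = 232.48
232.48 m^2


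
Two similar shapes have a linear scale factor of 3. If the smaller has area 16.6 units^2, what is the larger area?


Linear scale factor k = 3
Original area = 16.6 units^2
Rule: under a linear scaling by k, areas scale by k^2.
k^2 = 3^2 = 9
New area = 16.6 * 9
New area = 149.4
149.4 units^2


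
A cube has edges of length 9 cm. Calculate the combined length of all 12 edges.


Shape: cube
Side s = 9 cm
A cube has 12 edges, all equal.
Formula: total edge length = 12 * s
Total = 12 * 9
Total = 108
108 cm


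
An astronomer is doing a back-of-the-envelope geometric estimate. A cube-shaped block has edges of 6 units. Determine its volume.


Shape: cube
Side s = 6 units
Formula: V = s^3
V = 6 * 6 * 6
V = 36 * 6
V = 216
216 units^3


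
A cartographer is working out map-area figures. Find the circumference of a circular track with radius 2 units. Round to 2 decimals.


Shape: circle
Radius r = 2 units
Formula: C = 2 * pi * r
C = 2 * pi * 2
C = 4 * pi
C = 12.57
12.57 units


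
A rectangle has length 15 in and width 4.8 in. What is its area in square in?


Shape: rectangle
Length l = 15 in, Width w = 4.8 in
Formula: A = l * w
A = 15 * 4.8
A = 72
72 in^2


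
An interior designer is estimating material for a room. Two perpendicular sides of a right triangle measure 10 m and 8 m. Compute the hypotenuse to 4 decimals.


Shape: right triangle
Legs a = 10 m, b = 8 m
Formula: c = sqrt(a^2 + b^2)
a^2 = 100, b^2 = 64
a^2 + b^2 = 164
c = sqrt(164)
c = 12.8062
12.8062 m


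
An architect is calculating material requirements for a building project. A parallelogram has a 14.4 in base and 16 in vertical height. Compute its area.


Shape: parallelogram
Base b = 14.4 in, Height h = 16 in
Formula: A = b * h
A = 14.4 * 16
A = 230.4
230.4 in^2


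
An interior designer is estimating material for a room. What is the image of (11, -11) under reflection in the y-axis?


Transformation: reflection
Original point: (11, -11)
Rule for reflection over the y-axis: (x, y) -> (-x, y)
Apply: (11, -11) -> (-11, -11)
(-11, -11)


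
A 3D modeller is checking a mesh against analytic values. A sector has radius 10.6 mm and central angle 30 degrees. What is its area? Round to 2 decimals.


Shape: circular sector
Radius r = 10.6 mm, Angle = 30 degrees
Formula: A = (angle/360) * pi * r^2
r^2 = 112.36
Fraction of circle = 30/360
A = (30/360) * pi * 112.36
A = 9.363333 * pi
A = 29.42
29.42 mm^2


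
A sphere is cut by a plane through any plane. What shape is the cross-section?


Solid: sphere
Cutting plane: through any plane
Visualize the intersection of the plane with the solid's surface.
The boundary of the cut region is a circle.
circle


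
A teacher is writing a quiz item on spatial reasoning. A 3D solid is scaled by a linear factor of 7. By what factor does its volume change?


Linear scale factor k = 7
Rule: under a linear scaling by k, volumes scale by k^3.
k^3 = 7 * 7 * 7
k^3 = 49 * 7
k^3 = 343
Volume scales by a factor of 343.
343 (dimensionless)


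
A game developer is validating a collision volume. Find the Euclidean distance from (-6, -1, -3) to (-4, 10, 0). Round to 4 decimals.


3D distance between two points
P1 = (-6, -1, -3), P2 = (-4, 10, 0)
Formula: d = sqrt((x2-x1)^2 + (y2-y1)^2 + (z2-z1)^2)
dx = -4 - -6 = 2
dy = 10 - -1 = 11
dz = 0 - -3 = 3
dx^2 + dy^2 + dz^2 = 4 + 121 + 9 = 134
d = sqrt(134)
d = 11.5758
11.5758 units


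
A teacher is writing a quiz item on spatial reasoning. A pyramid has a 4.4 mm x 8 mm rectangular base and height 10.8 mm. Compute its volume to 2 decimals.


Shape: rectangular pyramid
Base: 4.4 mm x 8 mm, Height h = 10.8 mm
Formula: V = (1/3) * base_area * h
base_area = 4.4 * 8 = 35.2
base_area * h = 35.2 * 10.8 = 380.16
V = 380.16 / 3
V = 126.72
126.72 mm^3


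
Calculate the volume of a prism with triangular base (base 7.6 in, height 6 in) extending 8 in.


Shape: triangular prism
Triangle base = 7.6 in, triangle height = 6 in, prism length L = 8 in
Formula: V = (1/2 * b * h_tri) * L
Cross-section area = 0.5 * 7.6 * 6 = 22.8
V = 22.8 * 8
V = 182.4
182.4 in^3


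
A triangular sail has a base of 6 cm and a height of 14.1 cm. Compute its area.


Shape: triangle
Base b = 6 cm, Height h = 14.1 cm
Formula: A = (1/2) * b * h
A = 0.5 * 6 * 14.1
A = 0.5 * 84.6
A = 42.3
42.3 cm^2


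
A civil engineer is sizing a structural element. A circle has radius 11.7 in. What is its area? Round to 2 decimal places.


Shape: circle
Radius r = 11.7 in
Formula: A = pi * r^2
r^2 = 11.7^2 = 136.89
A = pi * 136.89
A = 430.05
430.05 in^2


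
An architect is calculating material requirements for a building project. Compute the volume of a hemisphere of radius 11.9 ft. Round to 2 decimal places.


Shape: hemisphere (half of a sphere)
Radius r = 11.9 ft
Formula: V = (1/2) * (4/3) * pi * r^3 = (2/3) * pi * r^3
r^3 = 1685.159
(2/3) * 1685.159 = 1123.439333
V = 1123.439333 * pi
V = 3529.39
3529.39 ft^3


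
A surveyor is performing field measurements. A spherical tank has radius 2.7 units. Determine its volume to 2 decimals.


Shape: sphere
Radius r = 2.7 units
Formula: V = (4/3) * pi * r^3
r^3 = 19.683
(4/3) * 19.683 = 26.244
V = 26.244 * pi
V = 82.45
82.45 units^3


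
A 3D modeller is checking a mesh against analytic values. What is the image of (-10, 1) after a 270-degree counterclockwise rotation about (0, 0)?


Transformation: rotation about the origin
Original point: (-10, 1)
Rule for 270 deg counterclockwise: (x, y) -> (y, -x)
Apply: (-10, 1) -> (1, 10)
(1, 10)


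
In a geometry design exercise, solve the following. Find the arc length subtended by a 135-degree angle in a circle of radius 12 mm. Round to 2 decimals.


Shape: circular arc
Radius r = 12 mm, Angle = 135 degrees
Formula: L = (angle/360) * 2 * pi * r
2 * pi * r = 24 * pi
L = (135/360) * 24 * pi
L = 9 * pi
L = 28.27
28.27 mm


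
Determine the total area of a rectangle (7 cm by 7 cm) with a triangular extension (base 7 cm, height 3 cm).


Composite shape: rectangle + triangle
Rectangle area = 7 * 7 = 49
Triangle area = 0.5 * 7 * 3 = 10.5
Total = 49 + 10.5
Total = 59.5
59.5 cm^2


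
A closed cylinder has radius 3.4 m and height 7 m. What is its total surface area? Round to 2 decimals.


Shape: closed cylinder
Radius r = 3.4 m, Height h = 7 m
Formula: SA = 2*pi*r^2 + 2*pi*r*h = 2*pi*r*(r + h)
r + h = 10.4
2 * r * (r + h) = 2 * 3.4 * 10.4 = 70.72
SA = 70.72 * pi
SA = 222.17
222.17 m^2


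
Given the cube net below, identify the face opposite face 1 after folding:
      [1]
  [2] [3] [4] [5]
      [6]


Net: cross layout. Take square 3 as the base (bottom).
Fold the four squares in the horizontal row up around 3: 2 -> left, 4 -> right, 5 wraps to the top.
Fold 1 and 6 up from 3: 1 -> back, 6 -> front.
Opposite pairs are therefore: (1, 6), (2, 4), (3, 5).
Face 1 is opposite face 6.
face 6


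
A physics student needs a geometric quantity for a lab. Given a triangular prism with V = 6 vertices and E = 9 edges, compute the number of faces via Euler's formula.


Polyhedron: triangular prism
Euler's formula for convex polyhedra: V - E + F = 2
Given: V = 6 vertices and E = 9 edges
Solve for F:
F = 2 + E - V = 2 + 9 - 6 = 5
5 faces


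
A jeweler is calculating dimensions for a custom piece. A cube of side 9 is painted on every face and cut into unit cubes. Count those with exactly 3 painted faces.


Large cube: 9 x 9 x 9, cut into unit cubes.
Cubes with 3 painted faces are at the corners. A cube always has 8 corners.
Count = 8
8 unit cubes


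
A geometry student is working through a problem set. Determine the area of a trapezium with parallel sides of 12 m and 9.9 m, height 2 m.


Shape: trapezoid
Parallel sides a = 12 m, b = 9.9 m; Height h = 2 m
Formula: A = (a + b) * h / 2
a + b = 12 + 9.9 = 21.9
A = 21.9 * 2 / 2
A = 43.8 / 2
A = 21.9
21.9 m^2


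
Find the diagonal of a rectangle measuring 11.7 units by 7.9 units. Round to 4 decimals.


Shape: rectangle (diagonal via Pythagoras)
Sides: 11.7 units and 7.9 units
Formula: d = sqrt(l^2 + w^2)
l^2 = 136.89, w^2 = 62.41
l^2 + w^2 = 199.3
d = sqrt(199.3)
d = 14.1174
14.1174 units


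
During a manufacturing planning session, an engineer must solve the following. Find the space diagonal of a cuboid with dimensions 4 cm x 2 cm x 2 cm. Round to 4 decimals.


Shape: rectangular box (space diagonal)
l = 4 cm, w = 2 cm, h = 2 cm
Visualize: the diagonal of the base, then a right triangle with that diagonal and the height.
Formula: d = sqrt(l^2 + w^2 + h^2)
l^2 + w^2 + h^2 = 16 + 4 + 4 = 24
d = sqrt(24)
d = 4.899
4.899 cm


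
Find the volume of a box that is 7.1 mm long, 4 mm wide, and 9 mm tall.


Shape: rectangular prism
l = 7.1 mm, w = 4 mm, h = 9 mm
Formula: V = l * w * h
V = 7.1 * 4 * 9
V = 28.4 * 9
V = 255.6
255.6 mm^3


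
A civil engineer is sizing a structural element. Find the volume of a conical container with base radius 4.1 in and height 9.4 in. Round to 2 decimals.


Shape: cone
Radius r = 4.1 in, Height h = 9.4 in
Formula: V = (1/3) * pi * r^2 * h
r^2 = 16.81
pi * r^2 * h = pi * 16.81 * 9.4 = 158.014 * pi
V = 158.014 * pi / 3
V = 165.47
165.47 in^3


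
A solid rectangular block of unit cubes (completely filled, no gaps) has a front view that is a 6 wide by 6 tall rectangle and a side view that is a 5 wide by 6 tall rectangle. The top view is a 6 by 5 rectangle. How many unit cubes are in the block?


Orthographic views of a solid rectangular block:
Front view 6 x 6 -> length = 6, height = 6
Side view 5 x 6 -> width = 5, height = 6 (consistent)
Top view 6 x 5 -> confirms length = 6, width = 5
The block is 6 x 5 x 6.
Total unit cubes = 6 * 5 * 6 = 180
180 unit cubes


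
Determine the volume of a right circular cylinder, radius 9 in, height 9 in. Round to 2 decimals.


Shape: cylinder
Radius r = 9 in, Height h = 9 in
Formula: V = pi * r^2 * h
r^2 = 81
V = pi * 81 * 9
V = 729 * pi
V = 2290.22
2290.22 in^3


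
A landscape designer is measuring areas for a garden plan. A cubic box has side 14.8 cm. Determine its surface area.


Shape: cube
Side s = 14.8 cm
A cube has 6 square faces.
Formula: SA = 6 * s^2
s^2 = 219.04
SA = 6 * 219.04
SA = 1314.24
1314.24 cm^2


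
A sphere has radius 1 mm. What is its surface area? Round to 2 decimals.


Shape: sphere
Radius r = 1 mm
Formula: SA = 4 * pi * r^2
r^2 = 1
SA = 4 * pi * 1
SA = 4 * pi
SA = 12.57
12.57 mm^2


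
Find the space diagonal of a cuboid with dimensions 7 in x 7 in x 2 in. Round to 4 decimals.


Shape: rectangular box (space diagonal)
l = 7 in, w = 7 in, h = 2 in
Visualize: the diagonal of the base, then a right triangle with that diagonal and the height.
Formula: d = sqrt(l^2 + w^2 + h^2)
l^2 + w^2 + h^2 = 49 + 49 + 4 = 102
d = sqrt(102)
d = 10.0995
10.0995 in


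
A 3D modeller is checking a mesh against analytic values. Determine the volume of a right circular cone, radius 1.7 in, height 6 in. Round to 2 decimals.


Shape: cone
Radius r = 1.7 in, Height h = 6 in
Formula: V = (1/3) * pi * r^2 * h
r^2 = 2.89
pi * r^2 * h = pi * 2.89 * 6 = 17.34 * pi
V = 17.34 * pi / 3
V = 18.16
18.16 in^3


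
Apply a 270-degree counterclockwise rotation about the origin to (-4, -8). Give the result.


Transformation: rotation about the origin
Original point: (-4, -8)
Rule for 270 deg counterclockwise: (x, y) -> (y, -x)
Apply: (-4, -8) -> (-8, 4)
(-8, 4)


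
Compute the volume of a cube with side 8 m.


Shape: cube
Side s = 8 m
Formula: V = s^3
V = 8 * 8 * 8
V = 64 * 8
V = 512
512 m^3


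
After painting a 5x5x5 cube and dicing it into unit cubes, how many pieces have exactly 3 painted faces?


Large cube: 5 x 5 x 5, cut into unit cubes.
Cubes with 3 painted faces are at the corners. A cube always has 8 corners.
Count = 8
8 unit cubes


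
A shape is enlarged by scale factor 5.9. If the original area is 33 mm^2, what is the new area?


Linear scale factor k = 5.9
Original area = 33 mm^2
Rule: under a linear scaling by k, areas scale by k^2.
k^2 = 5.9^2 = 34.81
New area = 33 * 34.81
New area = 1148.73
1148.73 mm^2


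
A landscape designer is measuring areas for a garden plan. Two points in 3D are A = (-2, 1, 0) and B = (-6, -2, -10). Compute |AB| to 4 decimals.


3D distance between two points
P1 = (-2, 1, 0), P2 = (-6, -2, -10)
Formula: d = sqrt((x2-x1)^2 + (y2-y1)^2 + (z2-z1)^2)
dx = -6 - -2 = -4
dy = -2 - 1 = -3
dz = -10 - 0 = -10
dx^2 + dy^2 + dz^2 = 16 + 9 + 100 = 125
d = sqrt(125)
d = 11.1803
11.1803 units


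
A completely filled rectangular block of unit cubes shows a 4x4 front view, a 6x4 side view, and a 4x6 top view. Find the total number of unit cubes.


Orthographic views of a solid rectangular block:
Front view 4 x 4 -> length = 4, height = 4
Side view 6 x 4 -> width = 6, height = 4 (consistent)
Top view 4 x 6 -> confirms length = 4, width = 6
The block is 4 x 6 x 4.
Total unit cubes = 4 * 6 * 4 = 96
96 unit cubes
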